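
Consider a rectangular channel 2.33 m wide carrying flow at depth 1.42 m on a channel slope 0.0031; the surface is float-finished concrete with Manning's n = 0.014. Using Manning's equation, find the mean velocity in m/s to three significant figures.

A = b·y = 2.33 × 1.42 = 3.309 m²
P = b + 2y = 2.33 + 2×1.42 = 5.170 m
R = A/P = 3.309/5.170 = 0.6400 m
Q = (1/n)·A·R^(2/3)·S^(1/2) = (1/0.014) × 3.309 × 0.6400^(2/3) × 0.0031^(1/2) = 9.772 m³/s
V = Q/A = 9.772/3.309 = 2.953 m/s

2.95 m/s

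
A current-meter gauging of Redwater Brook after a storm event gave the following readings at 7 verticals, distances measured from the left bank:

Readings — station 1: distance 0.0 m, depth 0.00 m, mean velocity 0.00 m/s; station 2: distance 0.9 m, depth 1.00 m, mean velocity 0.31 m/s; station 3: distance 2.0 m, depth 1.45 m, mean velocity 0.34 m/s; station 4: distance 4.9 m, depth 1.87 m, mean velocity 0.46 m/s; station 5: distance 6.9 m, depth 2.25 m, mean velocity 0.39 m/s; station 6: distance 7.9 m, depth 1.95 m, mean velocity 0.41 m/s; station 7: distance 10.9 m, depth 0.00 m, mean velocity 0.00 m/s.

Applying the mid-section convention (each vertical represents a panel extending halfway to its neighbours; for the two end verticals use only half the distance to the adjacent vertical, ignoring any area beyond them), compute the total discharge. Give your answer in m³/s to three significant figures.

6.32 m³/s

w_2 = (2.0 − 0.0)/2 = 1 m; q_2 = 0.31 × 1.00 × 1 = 0.3100 m³/s
w_3 = (4.9 − 0.9)/2 = 2 m; q_3 = 0.34 × 1.45 × 2 = 0.9860 m³/s
w_4 = (6.9 − 2.0)/2 = 2.45 m; q_4 = 0.46 × 1.87 × 2.45 = 2.107 m³/s
w_5 = (7.9 − 4.9)/2 = 1.5 m; q_5 = 0.39 × 2.25 × 1.5 = 1.316 m³/s
w_6 = (10.9 − 6.9)/2 = 2 m; q_6 = 0.41 × 1.95 × 2 = 1.599 m³/s
Stations 1, 7 contribute zero (depth or velocity is 0).
Q = Σ qᵢ = 6.319 m³/s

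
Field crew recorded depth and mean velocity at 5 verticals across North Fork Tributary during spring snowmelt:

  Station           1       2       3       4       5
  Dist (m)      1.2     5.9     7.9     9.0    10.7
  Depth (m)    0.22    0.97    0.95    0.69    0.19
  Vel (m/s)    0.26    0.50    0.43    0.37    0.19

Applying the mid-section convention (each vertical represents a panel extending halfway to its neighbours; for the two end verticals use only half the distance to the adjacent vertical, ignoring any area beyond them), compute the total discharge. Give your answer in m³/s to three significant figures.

w_1 = (5.9 − 1.2)/2 = 2.35 m; q_1 = 0.26 × 0.22 × 2.35 = 0.1344 m³/s
w_2 = (7.9 − 1.2)/2 = 3.35 m; q_2 = 0.50 × 0.97 × 3.35 = 1.625 m³/s
w_3 = (9.0 − 5.9)/2 = 1.55 m; q_3 = 0.43 × 0.95 × 1.55 = 0.6332 m³/s
w_4 = (10.7 − 7.9)/2 = 1.4 m; q_4 = 0.37 × 0.69 × 1.4 = 0.3574 m³/s
w_5 = (10.7 − 9.0)/2 = 0.85 m; q_5 = 0.19 × 0.19 × 0.85 = 0.03069 m³/s
Q = Σ qᵢ = 2.780 m³/s

2.78 m³/s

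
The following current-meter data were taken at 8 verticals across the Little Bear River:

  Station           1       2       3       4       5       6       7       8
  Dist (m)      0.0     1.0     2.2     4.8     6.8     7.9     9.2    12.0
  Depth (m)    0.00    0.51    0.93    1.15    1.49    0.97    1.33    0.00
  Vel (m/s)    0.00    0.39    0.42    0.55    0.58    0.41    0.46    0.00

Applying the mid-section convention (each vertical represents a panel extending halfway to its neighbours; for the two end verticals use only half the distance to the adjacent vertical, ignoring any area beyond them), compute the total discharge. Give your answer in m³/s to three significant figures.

w_2 = (2.2 − 0.0)/2 = 1.1 m; q_2 = 0.39 × 0.51 × 1.1 = 0.2188 m³/s
w_3 = (4.8 − 1.0)/2 = 1.9 m; q_3 = 0.42 × 0.93 × 1.9 = 0.7421 m³/s
w_4 = (6.8 − 2.2)/2 = 2.3 m; q_4 = 0.55 × 1.15 × 2.3 = 1.455 m³/s
w_5 = (7.9 − 4.8)/2 = 1.55 m; q_5 = 0.58 × 1.49 × 1.55 = 1.340 m³/s
w_6 = (9.2 − 6.8)/2 = 1.2 m; q_6 = 0.41 × 0.97 × 1.2 = 0.4772 m³/s
w_7 = (12.0 − 7.9)/2 = 2.05 m; q_7 = 0.46 × 1.33 × 2.05 = 1.254 m³/s
Stations 1, 8 contribute zero (depth or velocity is 0).
Q = Σ qᵢ = 5.487 m³/s

5.49 m³/s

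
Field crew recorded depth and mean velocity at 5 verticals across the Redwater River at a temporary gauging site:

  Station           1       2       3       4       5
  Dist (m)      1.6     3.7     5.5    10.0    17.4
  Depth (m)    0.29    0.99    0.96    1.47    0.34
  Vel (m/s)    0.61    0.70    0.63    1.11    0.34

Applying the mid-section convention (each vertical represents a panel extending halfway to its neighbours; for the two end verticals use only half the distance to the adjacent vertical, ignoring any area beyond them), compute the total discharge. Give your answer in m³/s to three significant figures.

w_1 = (3.7 − 1.6)/2 = 1.05 m; q_1 = 0.61 × 0.29 × 1.05 = 0.1857 m³/s
w_2 = (5.5 − 1.6)/2 = 1.95 m; q_2 = 0.70 × 0.99 × 1.95 = 1.351 m³/s
w_3 = (10.0 − 3.7)/2 = 3.15 m; q_3 = 0.63 × 0.96 × 3.15 = 1.905 m³/s
w_4 = (17.4 − 5.5)/2 = 5.95 m; q_4 = 1.11 × 1.47 × 5.95 = 9.709 m³/s
w_5 = (17.4 − 10.0)/2 = 3.7 m; q_5 = 0.34 × 0.34 × 3.7 = 0.4277 m³/s
Q = Σ qᵢ = 13.58 m³/s

13.6 m³/s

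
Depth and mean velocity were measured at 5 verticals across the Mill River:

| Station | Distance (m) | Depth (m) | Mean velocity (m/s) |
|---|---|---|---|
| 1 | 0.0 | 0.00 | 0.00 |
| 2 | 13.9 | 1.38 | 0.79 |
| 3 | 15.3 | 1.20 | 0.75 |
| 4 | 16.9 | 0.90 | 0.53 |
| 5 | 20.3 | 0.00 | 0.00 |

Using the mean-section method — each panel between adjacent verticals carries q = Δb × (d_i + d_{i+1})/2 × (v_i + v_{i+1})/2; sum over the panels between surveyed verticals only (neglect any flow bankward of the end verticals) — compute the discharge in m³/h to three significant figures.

Panel 1-2: Δb = 13.9 m, d̄ = (0.00+1.38)/2 = 0.69, v̄ = (0.00+0.79)/2 = 0.395 → q = 13.9×0.69×0.395 = 3.788 m³/s
Panel 2-3: Δb = 1.4 m, d̄ = (1.38+1.20)/2 = 1.29, v̄ = (0.79+0.75)/2 = 0.77 → q = 1.4×1.29×0.77 = 1.391 m³/s
Panel 3-4: Δb = 1.6 m, d̄ = (1.20+0.90)/2 = 1.05, v̄ = (0.75+0.53)/2 = 0.64 → q = 1.6×1.05×0.64 = 1.075 m³/s
Panel 4-5: Δb = 3.4 m, d̄ = (0.90+0.00)/2 = 0.45, v̄ = (0.53+0.00)/2 = 0.265 → q = 3.4×0.45×0.265 = 0.4055 m³/s
Q = Σ q = 6.660 m³/s
= 6.660 × 3600 = 23970 m³/h

24000 m³/h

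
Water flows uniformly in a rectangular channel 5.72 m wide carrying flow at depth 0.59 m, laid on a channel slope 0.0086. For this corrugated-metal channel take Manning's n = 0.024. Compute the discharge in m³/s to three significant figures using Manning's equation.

A = b·y = 5.72 × 0.59 = 3.375 m²
P = b + 2y = 5.72 + 2×0.59 = 6.900 m
R = A/P = 3.375/6.900 = 0.4891 m
Q = (1/n)·A·R^(2/3)·S^(1/2) = (1/0.024) × 3.375 × 0.4891^(2/3) × 0.0086^(1/2) = 8.095 m³/s

8.10 m³/s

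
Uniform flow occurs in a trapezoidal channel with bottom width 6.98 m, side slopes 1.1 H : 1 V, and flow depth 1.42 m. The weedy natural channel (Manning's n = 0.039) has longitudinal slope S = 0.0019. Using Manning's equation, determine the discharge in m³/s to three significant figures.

A = (b + z·y)·y = (6.98 + 1.1×1.42)×1.42 = 12.13 m²
P = b + 2y√(1+z²) = 6.98 + 2×1.42×√(1+1.1²) = 11.20 m
R = A/P = 12.13/11.20 = 1.083 m
Q = (1/n)·A·R^(2/3)·S^(1/2) = (1/0.039) × 12.13 × 1.083^(2/3) × 0.0019^(1/2) = 14.30 m³/s

14.3 m³/s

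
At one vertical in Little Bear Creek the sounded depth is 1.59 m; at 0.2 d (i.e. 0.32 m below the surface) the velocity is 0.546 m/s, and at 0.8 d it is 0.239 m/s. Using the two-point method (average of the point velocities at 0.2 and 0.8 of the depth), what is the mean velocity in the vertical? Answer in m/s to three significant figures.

0.393 m/s

v̄ = (0.546 + 0.239) / 2 = 0.3925 m/s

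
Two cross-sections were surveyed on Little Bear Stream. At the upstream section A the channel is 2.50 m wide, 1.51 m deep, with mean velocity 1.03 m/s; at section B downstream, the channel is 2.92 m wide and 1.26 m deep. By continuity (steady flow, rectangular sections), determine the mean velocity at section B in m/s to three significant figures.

1.06 m/s

Q = A₁V₁ = (2.50×1.51) × 1.03 = 3.888 m³/s
A₂ = 2.92 × 1.26 = 3.679 m²
V₂ = Q/A₂ = 3.888/3.679 = 1.057 m/s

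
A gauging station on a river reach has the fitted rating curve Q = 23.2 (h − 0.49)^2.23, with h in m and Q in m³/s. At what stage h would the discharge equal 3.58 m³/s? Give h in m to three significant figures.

h − h₀ = (Q/C)^(1/b) = (3.58/23.2)^(1/2.23) = 0.4326 m
h = 0.49 + 0.4326 = 0.9226 m

0.923 m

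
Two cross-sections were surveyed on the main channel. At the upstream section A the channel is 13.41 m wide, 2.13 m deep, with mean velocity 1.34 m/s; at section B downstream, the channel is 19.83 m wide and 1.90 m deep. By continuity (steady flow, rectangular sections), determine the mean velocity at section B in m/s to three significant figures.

Q = A₁V₁ = (13.41×2.13) × 1.34 = 38.27 m³/s
A₂ = 19.83 × 1.90 = 37.68 m²
V₂ = Q/A₂ = 38.27/37.68 = 1.016 m/s

1.02 m/s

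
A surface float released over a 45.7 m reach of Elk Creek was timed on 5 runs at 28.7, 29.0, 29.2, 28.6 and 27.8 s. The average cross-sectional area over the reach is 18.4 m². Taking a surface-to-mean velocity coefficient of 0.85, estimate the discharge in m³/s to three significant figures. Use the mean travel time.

24.9 m³/s

t̄ = (28.7 + 29.0 + 29.2 + 28.6 + 27.8) / 5 = 28.66 s
v_surface = L / t̄ = 45.7 / 28.66 = 1.595 m/s
v_mean = 0.85 × 1.595 = 1.355 m/s
Q = A × v_mean = 18.4 × 1.355 = 24.94 m³/s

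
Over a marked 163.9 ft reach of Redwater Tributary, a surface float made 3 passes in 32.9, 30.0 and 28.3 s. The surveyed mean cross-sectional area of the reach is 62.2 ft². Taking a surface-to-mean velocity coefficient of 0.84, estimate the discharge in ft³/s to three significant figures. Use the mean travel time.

t̄ = (32.9 + 30.0 + 28.3) / 3 = 30.4 s
v_surface = L / t̄ = 163.9 / 30.4 = 5.391 ft/s
v_mean = 0.84 × 5.391 = 4.529 ft/s
Q = A × v_mean = 62.2 × 4.529 = 281.7 ft³/s

282 ft³/s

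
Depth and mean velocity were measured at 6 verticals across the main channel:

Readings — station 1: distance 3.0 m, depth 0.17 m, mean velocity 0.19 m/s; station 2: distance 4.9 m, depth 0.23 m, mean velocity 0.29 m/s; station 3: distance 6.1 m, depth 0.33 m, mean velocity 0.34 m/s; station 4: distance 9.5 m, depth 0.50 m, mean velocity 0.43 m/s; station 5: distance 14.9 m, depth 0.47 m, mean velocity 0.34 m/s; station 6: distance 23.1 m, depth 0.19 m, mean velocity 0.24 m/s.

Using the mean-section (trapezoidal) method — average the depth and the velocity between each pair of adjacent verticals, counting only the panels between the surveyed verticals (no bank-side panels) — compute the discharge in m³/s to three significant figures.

2.53 m³/s

Panel 1-2: Δb = 1.9 m, d̄ = (0.17+0.23)/2 = 0.2, v̄ = (0.19+0.29)/2 = 0.24 → q = 1.9×0.2×0.24 = 0.09120 m³/s
Panel 2-3: Δb = 1.2 m, d̄ = (0.23+0.33)/2 = 0.28, v̄ = (0.29+0.34)/2 = 0.315 → q = 1.2×0.28×0.315 = 0.1058 m³/s
Panel 3-4: Δb = 3.4 m, d̄ = (0.33+0.50)/2 = 0.415, v̄ = (0.34+0.43)/2 = 0.385 → q = 3.4×0.415×0.385 = 0.5432 m³/s
Panel 4-5: Δb = 5.4 m, d̄ = (0.50+0.47)/2 = 0.485, v̄ = (0.43+0.34)/2 = 0.385 → q = 5.4×0.485×0.385 = 1.008 m³/s
Panel 5-6: Δb = 8.2 m, d̄ = (0.47+0.19)/2 = 0.33, v̄ = (0.34+0.24)/2 = 0.29 → q = 8.2×0.33×0.29 = 0.7847 m³/s
Q = Σ q = 2.533 m³/s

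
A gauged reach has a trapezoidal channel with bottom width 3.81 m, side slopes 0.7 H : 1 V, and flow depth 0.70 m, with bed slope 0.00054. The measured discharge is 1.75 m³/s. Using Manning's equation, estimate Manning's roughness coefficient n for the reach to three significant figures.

0.0267

A = (b + z·y)·y = (3.81 + 0.7×0.70)×0.70 = 3.010 m²
P = b + 2y√(1+z²) = 3.81 + 2×0.70×√(1+0.7²) = 5.519 m
R = A/P = 3.010/5.519 = 0.5454 m
n = (1/Q)·A·R^(2/3)·S^(1/2) = (1/1.75) × 3.010 × 0.6675 × 0.02324 = 0.02668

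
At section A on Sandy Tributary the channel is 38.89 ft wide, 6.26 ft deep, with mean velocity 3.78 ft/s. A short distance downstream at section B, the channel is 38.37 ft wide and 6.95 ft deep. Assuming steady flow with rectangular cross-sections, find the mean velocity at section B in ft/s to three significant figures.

3.45 ft/s

Q = A₁V₁ = (38.89×6.26) × 3.78 = 920.2 ft³/s
A₂ = 38.37 × 6.95 = 266.7 ft²
V₂ = Q/A₂ = 920.2/266.7 = 3.451 ft/s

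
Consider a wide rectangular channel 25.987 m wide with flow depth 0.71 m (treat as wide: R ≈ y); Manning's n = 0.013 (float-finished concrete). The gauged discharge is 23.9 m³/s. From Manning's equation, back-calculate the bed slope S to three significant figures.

0.000448

A = b·y = 25.987 × 0.71 = 18.45 m²
Wide channel: R ≈ y = 0.71 m
S = (Q·n / (1·A·R^(2/3)))² = (23.9×0.013 / (1×18.45×0.7959))² = 0.0004477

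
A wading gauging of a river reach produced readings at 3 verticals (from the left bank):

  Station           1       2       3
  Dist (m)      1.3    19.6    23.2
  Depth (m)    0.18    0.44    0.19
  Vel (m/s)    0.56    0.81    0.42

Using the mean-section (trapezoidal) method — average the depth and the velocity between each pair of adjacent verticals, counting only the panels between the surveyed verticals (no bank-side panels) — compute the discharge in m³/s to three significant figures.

4.58 m³/s

Panel 1-2: Δb = 18.3 m, d̄ = (0.18+0.44)/2 = 0.31, v̄ = (0.56+0.81)/2 = 0.685 → q = 18.3×0.31×0.685 = 3.886 m³/s
Panel 2-3: Δb = 3.6 m, d̄ = (0.44+0.19)/2 = 0.315, v̄ = (0.81+0.42)/2 = 0.615 → q = 3.6×0.315×0.615 = 0.6974 m³/s
Q = Σ q = 4.583 m³/s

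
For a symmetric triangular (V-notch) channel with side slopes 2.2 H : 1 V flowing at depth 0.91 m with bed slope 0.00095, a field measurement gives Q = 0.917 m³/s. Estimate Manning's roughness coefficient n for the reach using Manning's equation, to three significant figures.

A = z·y² = 2.2×0.91² = 1.822 m²
P = 2y√(1+z²) = 2×0.91×√(1+2.2²) = 4.398 m
R = A/P = 1.822/4.398 = 0.4142 m
n = (1/Q)·A·R^(2/3)·S^(1/2) = (1/0.917) × 1.822 × 0.5557 × 0.03082 = 0.03403

0.0340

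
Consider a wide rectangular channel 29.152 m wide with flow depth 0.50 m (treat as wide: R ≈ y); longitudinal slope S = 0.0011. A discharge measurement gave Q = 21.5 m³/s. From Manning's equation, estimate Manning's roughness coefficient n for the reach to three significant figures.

A = b·y = 29.152 × 0.50 = 14.58 m²
Wide channel: R ≈ y = 0.50 m
n = (1/Q)·A·R^(2/3)·S^(1/2) = (1/21.5) × 14.58 × 0.6300 × 0.03317 = 0.01416

0.0142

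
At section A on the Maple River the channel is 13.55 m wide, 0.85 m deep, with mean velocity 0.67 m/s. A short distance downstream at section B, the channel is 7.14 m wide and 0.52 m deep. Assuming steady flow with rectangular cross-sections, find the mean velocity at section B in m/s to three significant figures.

Q = A₁V₁ = (13.55×0.85) × 0.67 = 7.717 m³/s
A₂ = 7.14 × 0.52 = 3.713 m²
V₂ = Q/A₂ = 7.717/3.713 = 2.078 m/s

2.08 m/s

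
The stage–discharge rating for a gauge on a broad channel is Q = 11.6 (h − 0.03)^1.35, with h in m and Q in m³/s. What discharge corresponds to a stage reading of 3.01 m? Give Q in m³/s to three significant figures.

50.7 m³/s

Q = 11.6 × (3.01 − 0.03)^1.35 = 11.6 × 2.98^1.35 = 50.66 m³/s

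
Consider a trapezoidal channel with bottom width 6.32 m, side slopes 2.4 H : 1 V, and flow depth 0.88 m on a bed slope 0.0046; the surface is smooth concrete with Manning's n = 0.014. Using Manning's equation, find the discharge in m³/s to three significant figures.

A = (b + z·y)·y = (6.32 + 2.4×0.88)×0.88 = 7.420 m²
P = b + 2y√(1+z²) = 6.32 + 2×0.88×√(1+2.4²) = 10.90 m
R = A/P = 7.420/10.90 = 0.6810 m
Q = (1/n)·A·R^(2/3)·S^(1/2) = (1/0.014) × 7.420 × 0.6810^(2/3) × 0.0046^(1/2) = 27.82 m³/s

27.8 m³/s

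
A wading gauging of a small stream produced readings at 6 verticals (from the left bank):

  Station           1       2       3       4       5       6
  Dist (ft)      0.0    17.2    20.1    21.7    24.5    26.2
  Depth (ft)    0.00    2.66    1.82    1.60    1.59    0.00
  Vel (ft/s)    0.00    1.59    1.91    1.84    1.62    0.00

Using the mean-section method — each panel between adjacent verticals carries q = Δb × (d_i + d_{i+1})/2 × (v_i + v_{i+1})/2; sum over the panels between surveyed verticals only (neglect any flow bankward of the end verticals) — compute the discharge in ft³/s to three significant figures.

43.5 ft³/s

Panel 1-2: Δb = 17.2 ft, d̄ = (0.00+2.66)/2 = 1.33, v̄ = (0.00+1.59)/2 = 0.795 → q = 17.2×1.33×0.795 = 18.19 ft³/s
Panel 2-3: Δb = 2.9 ft, d̄ = (2.66+1.82)/2 = 2.24, v̄ = (1.59+1.91)/2 = 1.75 → q = 2.9×2.24×1.75 = 11.37 ft³/s
Panel 3-4: Δb = 1.6 ft, d̄ = (1.82+1.60)/2 = 1.71, v̄ = (1.91+1.84)/2 = 1.875 → q = 1.6×1.71×1.875 = 5.130 ft³/s
Panel 4-5: Δb = 2.8 ft, d̄ = (1.60+1.59)/2 = 1.595, v̄ = (1.84+1.62)/2 = 1.73 → q = 2.8×1.595×1.73 = 7.726 ft³/s
Panel 5-6: Δb = 1.7 ft, d̄ = (1.59+0.00)/2 = 0.795, v̄ = (1.62+0.00)/2 = 0.81 → q = 1.7×0.795×0.81 = 1.095 ft³/s
Q = Σ q = 43.51 ft³/s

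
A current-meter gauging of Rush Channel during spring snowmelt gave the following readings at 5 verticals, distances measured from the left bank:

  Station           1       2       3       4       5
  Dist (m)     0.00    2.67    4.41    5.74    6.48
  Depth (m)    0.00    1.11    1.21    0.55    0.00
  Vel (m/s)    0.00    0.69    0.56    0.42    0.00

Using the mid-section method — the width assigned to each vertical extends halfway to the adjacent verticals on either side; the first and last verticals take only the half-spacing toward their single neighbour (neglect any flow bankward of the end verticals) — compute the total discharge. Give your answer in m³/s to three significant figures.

w_2 = (4.41 − 0.00)/2 = 2.205 m; q_2 = 0.69 × 1.11 × 2.205 = 1.689 m³/s
w_3 = (5.74 − 2.67)/2 = 1.535 m; q_3 = 0.56 × 1.21 × 1.535 = 1.040 m³/s
w_4 = (6.48 − 4.41)/2 = 1.035 m; q_4 = 0.42 × 0.55 × 1.035 = 0.2391 m³/s
Stations 1, 5 contribute zero (depth or velocity is 0).
Q = Σ qᵢ = 2.968 m³/s

2.97 m³/s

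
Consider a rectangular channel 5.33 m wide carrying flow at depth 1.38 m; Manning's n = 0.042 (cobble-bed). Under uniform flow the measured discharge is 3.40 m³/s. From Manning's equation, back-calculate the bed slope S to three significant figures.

A = b·y = 5.33 × 1.38 = 7.355 m²
P = b + 2y = 5.33 + 2×1.38 = 8.090 m
R = A/P = 7.355/8.090 = 0.9092 m
S = (Q·n / (1·A·R^(2/3)))² = (3.40×0.042 / (1×7.355×0.9385))² = 0.0004279

0.000428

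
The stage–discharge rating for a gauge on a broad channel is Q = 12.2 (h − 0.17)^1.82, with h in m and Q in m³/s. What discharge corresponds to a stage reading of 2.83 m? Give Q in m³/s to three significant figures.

Q = 12.2 × (2.83 − 0.17)^1.82 = 12.2 × 2.66^1.82 = 72.38 m³/s

72.4 m³/s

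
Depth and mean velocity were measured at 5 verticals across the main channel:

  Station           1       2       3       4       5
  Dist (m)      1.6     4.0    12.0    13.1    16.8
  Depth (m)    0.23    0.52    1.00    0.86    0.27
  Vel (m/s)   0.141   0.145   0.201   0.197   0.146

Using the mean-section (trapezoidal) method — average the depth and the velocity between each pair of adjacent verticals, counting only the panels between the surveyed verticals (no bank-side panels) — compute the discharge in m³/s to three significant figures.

Panel 1-2: Δb = 2.4 m, d̄ = (0.23+0.52)/2 = 0.375, v̄ = (0.141+0.145)/2 = 0.143 → q = 2.4×0.375×0.143 = 0.1287 m³/s
Panel 2-3: Δb = 8 m, d̄ = (0.52+1.00)/2 = 0.76, v̄ = (0.145+0.201)/2 = 0.173 → q = 8×0.76×0.173 = 1.052 m³/s
Panel 3-4: Δb = 1.1 m, d̄ = (1.00+0.86)/2 = 0.93, v̄ = (0.201+0.197)/2 = 0.199 → q = 1.1×0.93×0.199 = 0.2036 m³/s
Panel 4-5: Δb = 3.7 m, d̄ = (0.86+0.27)/2 = 0.565, v̄ = (0.197+0.146)/2 = 0.1715 → q = 3.7×0.565×0.1715 = 0.3585 m³/s
Q = Σ q = 1.743 m³/s

1.74 m³/s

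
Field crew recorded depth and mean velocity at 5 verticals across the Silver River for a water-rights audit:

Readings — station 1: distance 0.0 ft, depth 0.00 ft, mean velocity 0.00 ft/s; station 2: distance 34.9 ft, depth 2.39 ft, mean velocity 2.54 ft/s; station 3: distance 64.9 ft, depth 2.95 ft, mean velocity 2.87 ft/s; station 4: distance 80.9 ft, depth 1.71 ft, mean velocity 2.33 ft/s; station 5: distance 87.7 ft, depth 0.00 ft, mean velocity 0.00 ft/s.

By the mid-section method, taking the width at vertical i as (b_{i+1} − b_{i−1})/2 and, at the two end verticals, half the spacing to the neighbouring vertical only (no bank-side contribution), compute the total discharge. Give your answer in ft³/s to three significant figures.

w_2 = (64.9 − 0.0)/2 = 32.45 ft; q_2 = 2.54 × 2.39 × 32.45 = 197.0 ft³/s
w_3 = (80.9 − 34.9)/2 = 23 ft; q_3 = 2.87 × 2.95 × 23 = 194.7 ft³/s
w_4 = (87.7 − 64.9)/2 = 11.4 ft; q_4 = 2.33 × 1.71 × 11.4 = 45.42 ft³/s
Stations 1, 5 contribute zero (depth or velocity is 0).
Q = Σ qᵢ = 437.1 ft³/s

437 ft³/s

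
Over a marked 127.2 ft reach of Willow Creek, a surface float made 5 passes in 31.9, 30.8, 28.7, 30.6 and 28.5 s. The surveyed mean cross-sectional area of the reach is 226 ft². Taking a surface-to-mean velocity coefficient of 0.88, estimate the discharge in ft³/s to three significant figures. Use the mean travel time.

t̄ = (31.9 + 30.8 + 28.7 + 30.6 + 28.5) / 5 = 30.1 s
v_surface = L / t̄ = 127.2 / 30.1 = 4.226 ft/s
v_mean = 0.88 × 4.226 = 3.719 ft/s
Q = A × v_mean = 226 × 3.719 = 840.4 ft³/s

840 ft³/s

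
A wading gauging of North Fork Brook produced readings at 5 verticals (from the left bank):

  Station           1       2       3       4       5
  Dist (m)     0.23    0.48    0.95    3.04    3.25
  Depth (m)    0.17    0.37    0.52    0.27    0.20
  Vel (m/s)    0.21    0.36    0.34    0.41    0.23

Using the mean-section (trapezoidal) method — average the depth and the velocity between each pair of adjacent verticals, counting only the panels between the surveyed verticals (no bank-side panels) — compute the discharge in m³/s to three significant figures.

0.418 m³/s

Panel 1-2: Δb = 0.25 m, d̄ = (0.17+0.37)/2 = 0.27, v̄ = (0.21+0.36)/2 = 0.285 → q = 0.25×0.27×0.285 = 0.01924 m³/s
Panel 2-3: Δb = 0.47 m, d̄ = (0.37+0.52)/2 = 0.445, v̄ = (0.36+0.34)/2 = 0.35 → q = 0.47×0.445×0.35 = 0.07320 m³/s
Panel 3-4: Δb = 2.09 m, d̄ = (0.52+0.27)/2 = 0.395, v̄ = (0.34+0.41)/2 = 0.375 → q = 2.09×0.395×0.375 = 0.3096 m³/s
Panel 4-5: Δb = 0.21 m, d̄ = (0.27+0.20)/2 = 0.235, v̄ = (0.41+0.23)/2 = 0.32 → q = 0.21×0.235×0.32 = 0.01579 m³/s
Q = Σ q = 0.4178 m³/s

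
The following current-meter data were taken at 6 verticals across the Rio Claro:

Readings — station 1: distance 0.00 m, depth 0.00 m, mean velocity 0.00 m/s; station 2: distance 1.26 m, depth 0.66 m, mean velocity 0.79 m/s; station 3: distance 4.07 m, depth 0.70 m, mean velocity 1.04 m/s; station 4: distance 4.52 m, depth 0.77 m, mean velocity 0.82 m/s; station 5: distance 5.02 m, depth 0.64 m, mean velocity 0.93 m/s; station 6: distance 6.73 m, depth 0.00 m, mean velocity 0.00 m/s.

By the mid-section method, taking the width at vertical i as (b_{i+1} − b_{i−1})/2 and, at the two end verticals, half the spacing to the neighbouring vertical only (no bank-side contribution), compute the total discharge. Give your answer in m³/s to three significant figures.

3.21 m³/s

w_2 = (4.07 − 0.00)/2 = 2.035 m; q_2 = 0.79 × 0.66 × 2.035 = 1.061 m³/s
w_3 = (4.52 − 1.26)/2 = 1.63 m; q_3 = 1.04 × 0.70 × 1.63 = 1.187 m³/s
w_4 = (5.02 − 4.07)/2 = 0.475 m; q_4 = 0.82 × 0.77 × 0.475 = 0.2999 m³/s
w_5 = (6.73 − 4.52)/2 = 1.105 m; q_5 = 0.93 × 0.64 × 1.105 = 0.6577 m³/s
Stations 1, 6 contribute zero (depth or velocity is 0).
Q = Σ qᵢ = 3.205 m³/s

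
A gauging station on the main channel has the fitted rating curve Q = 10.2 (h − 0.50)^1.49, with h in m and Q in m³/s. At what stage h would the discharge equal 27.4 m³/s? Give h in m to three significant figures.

2.44 m

h − h₀ = (Q/C)^(1/b) = (27.4/10.2)^(1/1.49) = 1.941 m
h = 0.50 + 1.941 = 2.441 m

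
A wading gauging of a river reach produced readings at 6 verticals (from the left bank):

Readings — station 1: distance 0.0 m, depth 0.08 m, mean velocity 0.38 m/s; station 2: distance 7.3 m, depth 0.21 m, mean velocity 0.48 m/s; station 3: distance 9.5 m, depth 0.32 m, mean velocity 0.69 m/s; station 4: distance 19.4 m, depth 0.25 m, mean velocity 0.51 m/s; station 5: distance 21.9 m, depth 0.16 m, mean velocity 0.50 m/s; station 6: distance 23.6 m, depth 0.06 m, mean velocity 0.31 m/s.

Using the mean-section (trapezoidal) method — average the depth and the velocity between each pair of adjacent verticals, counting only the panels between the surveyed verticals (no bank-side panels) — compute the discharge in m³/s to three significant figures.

Panel 1-2: Δb = 7.3 m, d̄ = (0.08+0.21)/2 = 0.145, v̄ = (0.38+0.48)/2 = 0.43 → q = 7.3×0.145×0.43 = 0.4552 m³/s
Panel 2-3: Δb = 2.2 m, d̄ = (0.21+0.32)/2 = 0.265, v̄ = (0.48+0.69)/2 = 0.585 → q = 2.2×0.265×0.585 = 0.3411 m³/s
Panel 3-4: Δb = 9.9 m, d̄ = (0.32+0.25)/2 = 0.285, v̄ = (0.69+0.51)/2 = 0.6 → q = 9.9×0.285×0.6 = 1.693 m³/s
Panel 4-5: Δb = 2.5 m, d̄ = (0.25+0.16)/2 = 0.205, v̄ = (0.51+0.50)/2 = 0.505 → q = 2.5×0.205×0.505 = 0.2588 m³/s
Panel 5-6: Δb = 1.7 m, d̄ = (0.16+0.06)/2 = 0.11, v̄ = (0.50+0.31)/2 = 0.405 → q = 1.7×0.11×0.405 = 0.07574 m³/s
Q = Σ q = 2.824 m³/s

2.82 m³/s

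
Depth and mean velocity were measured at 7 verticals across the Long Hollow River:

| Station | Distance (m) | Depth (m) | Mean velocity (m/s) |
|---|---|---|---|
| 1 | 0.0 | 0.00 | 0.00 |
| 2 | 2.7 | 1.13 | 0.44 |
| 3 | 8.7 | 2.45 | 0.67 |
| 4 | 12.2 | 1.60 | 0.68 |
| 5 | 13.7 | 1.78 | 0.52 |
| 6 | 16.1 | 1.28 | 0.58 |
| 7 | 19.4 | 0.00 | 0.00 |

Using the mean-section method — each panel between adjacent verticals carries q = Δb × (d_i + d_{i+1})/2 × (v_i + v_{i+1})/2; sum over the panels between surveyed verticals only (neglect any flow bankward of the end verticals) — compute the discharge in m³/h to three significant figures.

Panel 1-2: Δb = 2.7 m, d̄ = (0.00+1.13)/2 = 0.565, v̄ = (0.00+0.44)/2 = 0.22 → q = 2.7×0.565×0.22 = 0.3356 m³/s
Panel 2-3: Δb = 6 m, d̄ = (1.13+2.45)/2 = 1.79, v̄ = (0.44+0.67)/2 = 0.555 → q = 6×1.79×0.555 = 5.961 m³/s
Panel 3-4: Δb = 3.5 m, d̄ = (2.45+1.60)/2 = 2.025, v̄ = (0.67+0.68)/2 = 0.675 → q = 3.5×2.025×0.675 = 4.784 m³/s
Panel 4-5: Δb = 1.5 m, d̄ = (1.60+1.78)/2 = 1.69, v̄ = (0.68+0.52)/2 = 0.6 → q = 1.5×1.69×0.6 = 1.521 m³/s
Panel 5-6: Δb = 2.4 m, d̄ = (1.78+1.28)/2 = 1.53, v̄ = (0.52+0.58)/2 = 0.55 → q = 2.4×1.53×0.55 = 2.020 m³/s
Panel 6-7: Δb = 3.3 m, d̄ = (1.28+0.00)/2 = 0.64, v̄ = (0.58+0.00)/2 = 0.29 → q = 3.3×0.64×0.29 = 0.6125 m³/s
Q = Σ q = 15.23 m³/s
= 15.23 × 3600 = 54840 m³/h

54800 m³/h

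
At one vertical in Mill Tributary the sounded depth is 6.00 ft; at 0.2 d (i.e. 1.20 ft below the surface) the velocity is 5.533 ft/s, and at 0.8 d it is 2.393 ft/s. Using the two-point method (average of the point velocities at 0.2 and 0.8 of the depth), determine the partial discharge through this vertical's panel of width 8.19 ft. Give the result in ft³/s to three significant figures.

195 ft³/s

v̄ = (5.533 + 2.393) / 2 = 3.963 ft/s
q = v̄ × d × w = 3.963 × 6.00 × 8.19 = 194.7 ft³/s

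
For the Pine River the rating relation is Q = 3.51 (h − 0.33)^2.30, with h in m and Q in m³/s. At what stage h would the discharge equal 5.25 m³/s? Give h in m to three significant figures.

h − h₀ = (Q/C)^(1/b) = (5.25/3.51)^(1/2.30) = 1.191 m
h = 0.33 + 1.191 = 1.521 m

1.52 m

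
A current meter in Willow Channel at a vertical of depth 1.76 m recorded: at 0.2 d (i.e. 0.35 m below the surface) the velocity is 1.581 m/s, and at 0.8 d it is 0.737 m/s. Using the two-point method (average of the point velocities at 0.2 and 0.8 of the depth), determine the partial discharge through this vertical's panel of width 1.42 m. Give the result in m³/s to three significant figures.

v̄ = (1.581 + 0.737) / 2 = 1.159 m/s
q = v̄ × d × w = 1.159 × 1.76 × 1.42 = 2.897 m³/s

2.90 m³/s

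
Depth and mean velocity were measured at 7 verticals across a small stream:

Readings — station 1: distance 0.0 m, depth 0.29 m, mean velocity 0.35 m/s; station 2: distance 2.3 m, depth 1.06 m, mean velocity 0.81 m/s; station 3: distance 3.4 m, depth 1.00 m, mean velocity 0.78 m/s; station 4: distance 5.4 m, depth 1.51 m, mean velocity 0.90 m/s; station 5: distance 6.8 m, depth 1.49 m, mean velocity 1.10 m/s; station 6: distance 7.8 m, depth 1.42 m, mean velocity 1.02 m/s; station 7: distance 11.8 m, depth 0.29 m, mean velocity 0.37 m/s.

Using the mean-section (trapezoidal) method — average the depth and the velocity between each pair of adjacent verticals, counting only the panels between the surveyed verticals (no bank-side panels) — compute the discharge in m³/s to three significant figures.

Panel 1-2: Δb = 2.3 m, d̄ = (0.29+1.06)/2 = 0.675, v̄ = (0.35+0.81)/2 = 0.58 → q = 2.3×0.675×0.58 = 0.9005 m³/s
Panel 2-3: Δb = 1.1 m, d̄ = (1.06+1.00)/2 = 1.03, v̄ = (0.81+0.78)/2 = 0.795 → q = 1.1×1.03×0.795 = 0.9007 m³/s
Panel 3-4: Δb = 2 m, d̄ = (1.00+1.51)/2 = 1.255, v̄ = (0.78+0.90)/2 = 0.84 → q = 2×1.255×0.84 = 2.108 m³/s
Panel 4-5: Δb = 1.4 m, d̄ = (1.51+1.49)/2 = 1.5, v̄ = (0.90+1.10)/2 = 1 → q = 1.4×1.5×1 = 2.100 m³/s
Panel 5-6: Δb = 1 m, d̄ = (1.49+1.42)/2 = 1.455, v̄ = (1.10+1.02)/2 = 1.06 → q = 1×1.455×1.06 = 1.542 m³/s
Panel 6-7: Δb = 4 m, d̄ = (1.42+0.29)/2 = 0.855, v̄ = (1.02+0.37)/2 = 0.695 → q = 4×0.855×0.695 = 2.377 m³/s
Q = Σ q = 9.929 m³/s

9.93 m³/s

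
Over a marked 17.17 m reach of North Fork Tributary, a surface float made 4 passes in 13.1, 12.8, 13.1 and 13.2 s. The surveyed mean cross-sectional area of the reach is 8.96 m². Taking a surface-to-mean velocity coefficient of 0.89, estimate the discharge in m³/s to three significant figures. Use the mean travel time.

t̄ = (13.1 + 12.8 + 13.1 + 13.2) / 4 = 13.05 s
v_surface = L / t̄ = 17.17 / 13.05 = 1.316 m/s
v_mean = 0.89 × 1.316 = 1.171 m/s
Q = A × v_mean = 8.96 × 1.171 = 10.49 m³/s

10.5 m³/s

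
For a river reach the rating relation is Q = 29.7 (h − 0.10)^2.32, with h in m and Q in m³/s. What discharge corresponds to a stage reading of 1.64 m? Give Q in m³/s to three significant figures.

Q = 29.7 × (1.64 − 0.10)^2.32 = 29.7 × 1.54^2.32 = 80.87 m³/s

80.9 m³/s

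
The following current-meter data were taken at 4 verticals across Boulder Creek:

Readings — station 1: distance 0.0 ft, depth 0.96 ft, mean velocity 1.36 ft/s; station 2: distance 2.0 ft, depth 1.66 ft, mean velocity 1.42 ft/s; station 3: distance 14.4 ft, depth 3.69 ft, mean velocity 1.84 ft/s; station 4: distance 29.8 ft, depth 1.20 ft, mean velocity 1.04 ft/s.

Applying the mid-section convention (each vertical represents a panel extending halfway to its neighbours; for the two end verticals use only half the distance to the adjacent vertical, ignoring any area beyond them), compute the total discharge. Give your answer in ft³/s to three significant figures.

122 ft³/s

w_1 = (2.0 − 0.0)/2 = 1 ft; q_1 = 1.36 × 0.96 × 1 = 1.306 ft³/s
w_2 = (14.4 − 0.0)/2 = 7.2 ft; q_2 = 1.42 × 1.66 × 7.2 = 16.97 ft³/s
w_3 = (29.8 − 2.0)/2 = 13.9 ft; q_3 = 1.84 × 3.69 × 13.9 = 94.38 ft³/s
w_4 = (29.8 − 14.4)/2 = 7.7 ft; q_4 = 1.04 × 1.20 × 7.7 = 9.610 ft³/s
Q = Σ qᵢ = 122.3 ft³/s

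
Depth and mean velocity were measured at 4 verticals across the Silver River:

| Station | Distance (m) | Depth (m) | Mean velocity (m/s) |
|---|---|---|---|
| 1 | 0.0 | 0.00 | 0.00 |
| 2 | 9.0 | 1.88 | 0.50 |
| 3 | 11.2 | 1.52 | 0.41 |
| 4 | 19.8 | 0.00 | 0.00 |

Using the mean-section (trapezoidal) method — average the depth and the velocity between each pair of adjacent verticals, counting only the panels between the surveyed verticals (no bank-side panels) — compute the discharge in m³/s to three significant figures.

Panel 1-2: Δb = 9 m, d̄ = (0.00+1.88)/2 = 0.94, v̄ = (0.00+0.50)/2 = 0.25 → q = 9×0.94×0.25 = 2.115 m³/s
Panel 2-3: Δb = 2.2 m, d̄ = (1.88+1.52)/2 = 1.7, v̄ = (0.50+0.41)/2 = 0.455 → q = 2.2×1.7×0.455 = 1.702 m³/s
Panel 3-4: Δb = 8.6 m, d̄ = (1.52+0.00)/2 = 0.76, v̄ = (0.41+0.00)/2 = 0.205 → q = 8.6×0.76×0.205 = 1.340 m³/s
Q = Σ q = 5.157 m³/s

5.16 m³/s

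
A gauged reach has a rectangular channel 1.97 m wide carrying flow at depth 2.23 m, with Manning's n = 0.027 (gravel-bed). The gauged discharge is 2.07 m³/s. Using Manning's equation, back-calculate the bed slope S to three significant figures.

A = b·y = 1.97 × 2.23 = 4.393 m²
P = b + 2y = 1.97 + 2×2.23 = 6.430 m
R = A/P = 4.393/6.430 = 0.6832 m
S = (Q·n / (1·A·R^(2/3)))² = (2.07×0.027 / (1×4.393×0.7757))² = 0.0002690

0.000269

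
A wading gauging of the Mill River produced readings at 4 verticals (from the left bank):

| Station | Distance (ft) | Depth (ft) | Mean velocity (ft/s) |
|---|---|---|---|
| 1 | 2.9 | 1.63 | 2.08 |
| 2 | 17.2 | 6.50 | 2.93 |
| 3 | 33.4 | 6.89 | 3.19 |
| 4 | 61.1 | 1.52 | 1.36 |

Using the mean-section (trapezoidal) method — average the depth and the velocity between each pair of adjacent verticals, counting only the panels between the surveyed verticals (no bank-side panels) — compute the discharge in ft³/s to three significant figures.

742 ft³/s

Panel 1-2: Δb = 14.3 ft, d̄ = (1.63+6.50)/2 = 4.065, v̄ = (2.08+2.93)/2 = 2.505 → q = 14.3×4.065×2.505 = 145.6 ft³/s
Panel 2-3: Δb = 16.2 ft, d̄ = (6.50+6.89)/2 = 6.695, v̄ = (2.93+3.19)/2 = 3.06 → q = 16.2×6.695×3.06 = 331.9 ft³/s
Panel 3-4: Δb = 27.7 ft, d̄ = (6.89+1.52)/2 = 4.205, v̄ = (3.19+1.36)/2 = 2.275 → q = 27.7×4.205×2.275 = 265.0 ft³/s
Q = Σ q = 742.5 ft³/s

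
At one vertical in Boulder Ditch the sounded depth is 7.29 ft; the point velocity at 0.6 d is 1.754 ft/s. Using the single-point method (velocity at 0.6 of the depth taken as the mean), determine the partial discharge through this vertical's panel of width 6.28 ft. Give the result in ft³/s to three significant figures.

80.3 ft³/s

v̄ = v₀.₆ = 1.754 ft/s
q = v̄ × d × w = 1.754 × 7.29 × 6.28 = 80.30 ft³/s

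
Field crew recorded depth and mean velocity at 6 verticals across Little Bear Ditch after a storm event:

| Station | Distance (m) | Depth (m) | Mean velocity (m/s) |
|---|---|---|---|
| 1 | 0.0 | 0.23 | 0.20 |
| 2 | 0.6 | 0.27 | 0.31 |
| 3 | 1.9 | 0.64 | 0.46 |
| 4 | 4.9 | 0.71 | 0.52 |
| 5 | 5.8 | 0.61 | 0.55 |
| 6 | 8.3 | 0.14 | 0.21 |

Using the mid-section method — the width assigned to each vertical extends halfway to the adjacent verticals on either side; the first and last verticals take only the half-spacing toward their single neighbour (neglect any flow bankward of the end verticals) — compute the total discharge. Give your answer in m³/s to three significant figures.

2.05 m³/s

w_1 = (0.6 − 0.0)/2 = 0.3 m; q_1 = 0.20 × 0.23 × 0.3 = 0.01380 m³/s
w_2 = (1.9 − 0.0)/2 = 0.95 m; q_2 = 0.31 × 0.27 × 0.95 = 0.07952 m³/s
w_3 = (4.9 − 0.6)/2 = 2.15 m; q_3 = 0.46 × 0.64 × 2.15 = 0.6330 m³/s
w_4 = (5.8 − 1.9)/2 = 1.95 m; q_4 = 0.52 × 0.71 × 1.95 = 0.7199 m³/s
w_5 = (8.3 − 4.9)/2 = 1.7 m; q_5 = 0.55 × 0.61 × 1.7 = 0.5704 m³/s
w_6 = (8.3 − 5.8)/2 = 1.25 m; q_6 = 0.21 × 0.14 × 1.25 = 0.03675 m³/s
Q = Σ qᵢ = 2.053 m³/s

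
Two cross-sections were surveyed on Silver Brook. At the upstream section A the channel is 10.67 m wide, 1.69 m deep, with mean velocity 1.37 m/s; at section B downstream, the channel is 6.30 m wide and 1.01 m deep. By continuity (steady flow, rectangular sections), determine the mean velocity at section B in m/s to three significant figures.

Q = A₁V₁ = (10.67×1.69) × 1.37 = 24.70 m³/s
A₂ = 6.30 × 1.01 = 6.363 m²
V₂ = Q/A₂ = 24.70/6.363 = 3.882 m/s

3.88 m/s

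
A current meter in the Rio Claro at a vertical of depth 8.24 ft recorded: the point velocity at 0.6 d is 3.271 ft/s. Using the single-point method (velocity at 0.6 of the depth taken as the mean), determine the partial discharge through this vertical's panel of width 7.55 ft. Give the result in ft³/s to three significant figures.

203 ft³/s

v̄ = v₀.₆ = 3.271 ft/s
q = v̄ × d × w = 3.271 × 8.24 × 7.55 = 203.5 ft³/s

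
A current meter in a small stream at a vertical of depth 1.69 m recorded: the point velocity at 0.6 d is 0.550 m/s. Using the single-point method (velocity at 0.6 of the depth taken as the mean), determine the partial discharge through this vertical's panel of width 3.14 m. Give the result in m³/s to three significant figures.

v̄ = v₀.₆ = 0.550 m/s
q = v̄ × d × w = 0.5500 × 1.69 × 3.14 = 2.919 m³/s

2.92 m³/s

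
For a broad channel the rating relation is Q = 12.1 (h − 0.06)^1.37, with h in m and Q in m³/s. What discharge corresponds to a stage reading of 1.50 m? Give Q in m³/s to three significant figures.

Q = 12.1 × (1.50 − 0.06)^1.37 = 12.1 × 1.44^1.37 = 19.94 m³/s

19.9 m³/s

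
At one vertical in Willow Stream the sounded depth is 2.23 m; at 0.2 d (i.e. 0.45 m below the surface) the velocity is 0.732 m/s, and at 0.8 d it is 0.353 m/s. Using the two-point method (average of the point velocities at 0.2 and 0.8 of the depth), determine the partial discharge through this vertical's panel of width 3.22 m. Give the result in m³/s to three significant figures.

3.90 m³/s

v̄ = (0.732 + 0.353) / 2 = 0.5425 m/s
q = v̄ × d × w = 0.5425 × 2.23 × 3.22 = 3.895 m³/s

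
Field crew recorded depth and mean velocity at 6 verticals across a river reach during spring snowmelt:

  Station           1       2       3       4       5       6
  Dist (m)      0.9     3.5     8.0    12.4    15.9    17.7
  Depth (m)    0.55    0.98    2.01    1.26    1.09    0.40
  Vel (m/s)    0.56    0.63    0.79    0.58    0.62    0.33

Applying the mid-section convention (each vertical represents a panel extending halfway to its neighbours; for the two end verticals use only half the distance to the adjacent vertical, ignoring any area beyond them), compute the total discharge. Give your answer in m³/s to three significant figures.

w_1 = (3.5 − 0.9)/2 = 1.3 m; q_1 = 0.56 × 0.55 × 1.3 = 0.4004 m³/s
w_2 = (8.0 − 0.9)/2 = 3.55 m; q_2 = 0.63 × 0.98 × 3.55 = 2.192 m³/s
w_3 = (12.4 − 3.5)/2 = 4.45 m; q_3 = 0.79 × 2.01 × 4.45 = 7.066 m³/s
w_4 = (15.9 − 8.0)/2 = 3.95 m; q_4 = 0.58 × 1.26 × 3.95 = 2.887 m³/s
w_5 = (17.7 − 12.4)/2 = 2.65 m; q_5 = 0.62 × 1.09 × 2.65 = 1.791 m³/s
w_6 = (17.7 − 15.9)/2 = 0.9 m; q_6 = 0.33 × 0.40 × 0.9 = 0.1188 m³/s
Q = Σ qᵢ = 14.45 m³/s

14.5 m³/s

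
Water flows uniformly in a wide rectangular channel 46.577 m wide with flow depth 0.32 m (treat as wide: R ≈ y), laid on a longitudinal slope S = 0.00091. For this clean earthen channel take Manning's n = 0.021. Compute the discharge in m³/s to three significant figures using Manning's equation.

A = b·y = 46.577 × 0.32 = 14.90 m²
Wide channel: R ≈ y = 0.32 m
Q = (1/n)·A·R^(2/3)·S^(1/2) = (1/0.021) × 14.90 × 0.3200^(2/3) × 0.00091^(1/2) = 10.02 m³/s

10.0 m³/s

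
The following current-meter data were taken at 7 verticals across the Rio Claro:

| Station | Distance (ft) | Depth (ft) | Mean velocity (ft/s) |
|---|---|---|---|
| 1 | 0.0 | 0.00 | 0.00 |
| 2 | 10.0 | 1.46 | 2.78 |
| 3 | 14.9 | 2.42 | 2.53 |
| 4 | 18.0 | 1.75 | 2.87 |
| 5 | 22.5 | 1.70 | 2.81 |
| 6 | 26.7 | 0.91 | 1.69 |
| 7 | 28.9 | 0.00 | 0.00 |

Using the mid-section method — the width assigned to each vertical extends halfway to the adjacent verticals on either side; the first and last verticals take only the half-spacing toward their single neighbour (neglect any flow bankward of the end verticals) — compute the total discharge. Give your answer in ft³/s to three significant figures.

99.5 ft³/s

w_2 = (14.9 − 0.0)/2 = 7.45 ft; q_2 = 2.78 × 1.46 × 7.45 = 30.24 ft³/s
w_3 = (18.0 − 10.0)/2 = 4 ft; q_3 = 2.53 × 2.42 × 4 = 24.49 ft³/s
w_4 = (22.5 − 14.9)/2 = 3.8 ft; q_4 = 2.87 × 1.75 × 3.8 = 19.09 ft³/s
w_5 = (26.7 − 18.0)/2 = 4.35 ft; q_5 = 2.81 × 1.70 × 4.35 = 20.78 ft³/s
w_6 = (28.9 − 22.5)/2 = 3.2 ft; q_6 = 1.69 × 0.91 × 3.2 = 4.921 ft³/s
Stations 1, 7 contribute zero (depth or velocity is 0).
Q = Σ qᵢ = 99.52 ft³/s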